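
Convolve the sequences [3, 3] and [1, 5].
y[0] = 3×1 = 3; y[1] = 3×5 + 3×1 = 18; y[2] = 3×5 = 15

[3, 18, 15]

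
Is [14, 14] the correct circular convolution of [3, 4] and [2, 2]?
Recompute circular convolution of [3, 4] and [2, 2]: y[0] = 3×2 + 4×2 = 14; y[1] = 3×2 + 4×2 = 14 → [14, 14]. Given [14, 14] matches, so answer: Yes

Yes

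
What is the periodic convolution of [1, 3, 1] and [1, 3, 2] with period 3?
Use y[k] = Σ_j f[j]·g[(k-j) mod 3]. y[0] = 1×1 + 3×2 + 1×3 = 10; y[1] = 1×3 + 3×1 + 1×2 = 8; y[2] = 1×2 + 3×3 + 1×1 = 12. Result: [10, 8, 12]

[10, 8, 12]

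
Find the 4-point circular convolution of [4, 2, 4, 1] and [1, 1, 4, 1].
Use y[k] = Σ_j x[j]·h[(k-j) mod 4]. y[0] = 4×1 + 2×1 + 4×4 + 1×1 = 23; y[1] = 4×1 + 2×1 + 4×1 + 1×4 = 14; y[2] = 4×4 + 2×1 + 4×1 + 1×1 = 23; y[3] = 4×1 + 2×4 + 4×1 + 1×1 = 17. Result: [23, 14, 23, 17]

[23, 14, 23, 17]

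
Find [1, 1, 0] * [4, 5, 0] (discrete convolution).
y[0] = 1×4 = 4; y[1] = 1×5 + 1×4 = 9; y[2] = 1×0 + 1×5 + 0×4 = 5; y[3] = 1×0 + 0×5 = 0; y[4] = 0×0 = 0

[4, 9, 5, 0, 0]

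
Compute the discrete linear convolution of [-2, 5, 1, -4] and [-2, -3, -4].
y[0] = -2×-2 = 4; y[1] = -2×-3 + 5×-2 = -4; y[2] = -2×-4 + 5×-3 + 1×-2 = -9; y[3] = 5×-4 + 1×-3 + -4×-2 = -15; y[4] = 1×-4 + -4×-3 = 8; y[5] = -4×-4 = 16

[4, -4, -9, -15, 8, 16]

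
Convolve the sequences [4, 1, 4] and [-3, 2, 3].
y[0] = 4×-3 = -12; y[1] = 4×2 + 1×-3 = 5; y[2] = 4×3 + 1×2 + 4×-3 = 2; y[3] = 1×3 + 4×2 = 11; y[4] = 4×3 = 12

[-12, 5, 2, 11, 12]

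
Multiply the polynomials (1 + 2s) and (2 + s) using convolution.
Ascending coefficients: a = [1, 2], b = [2, 1]. c[0] = 1×2 = 2; c[1] = 1×1 + 2×2 = 5; c[2] = 2×1 = 2. Result coefficients: [2, 5, 2] → 2 + 5s + 2s^2

2 + 5s + 2s^2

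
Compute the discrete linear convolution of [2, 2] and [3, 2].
y[0] = 2×3 = 6; y[1] = 2×2 + 2×3 = 10; y[2] = 2×2 = 4

[6, 10, 4]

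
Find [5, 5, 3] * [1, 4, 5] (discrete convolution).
y[0] = 5×1 = 5; y[1] = 5×4 + 5×1 = 25; y[2] = 5×5 + 5×4 + 3×1 = 48; y[3] = 5×5 + 3×4 = 37; y[4] = 3×5 = 15

[5, 25, 48, 37, 15]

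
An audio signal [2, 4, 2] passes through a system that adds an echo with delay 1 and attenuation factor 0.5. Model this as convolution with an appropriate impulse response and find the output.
Direct-path + delayed-attenuated-path model → impulse response h = [1, 0.5] (1 at lag 0, 0.5 at lag 1). Output y[n] = x[n] + 0.5·x[n - 1] (with x[n] = 0 outside 0..2): y[0] = 2 + 0.5×0 = 2; y[1] = 4 + 0.5×2 = 5.0; y[2] = 2 + 0.5×4 = 4.0; y[3] = 0 + 0.5×2 = 1.0. So y = [2, 5.0, 4.0, 1.0]

[2, 5.0, 4.0, 1.0]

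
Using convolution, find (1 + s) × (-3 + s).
Ascending coefficients: a = [1, 1], b = [-3, 1]. c[0] = 1×-3 = -3; c[1] = 1×1 + 1×-3 = -2; c[2] = 1×1 = 1. Result coefficients: [-3, -2, 1] → -3 - 2s + s^2

-3 - 2s + s^2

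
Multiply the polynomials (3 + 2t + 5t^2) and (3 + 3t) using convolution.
Ascending coefficients: a = [3, 2, 5], b = [3, 3]. c[0] = 3×3 = 9; c[1] = 3×3 + 2×3 = 15; c[2] = 2×3 + 5×3 = 21; c[3] = 5×3 = 15. Result coefficients: [9, 15, 21, 15] → 9 + 15t + 21t^2 + 15t^3

9 + 15t + 21t^2 + 15t^3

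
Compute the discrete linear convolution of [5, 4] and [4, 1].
y[0] = 5×4 = 20; y[1] = 5×1 + 4×4 = 21; y[2] = 4×1 = 4

[20, 21, 4]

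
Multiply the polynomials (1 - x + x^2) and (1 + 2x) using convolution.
Ascending coefficients: a = [1, -1, 1], b = [1, 2]. c[0] = 1×1 = 1; c[1] = 1×2 + -1×1 = 1; c[2] = -1×2 + 1×1 = -1; c[3] = 1×2 = 2. Result coefficients: [1, 1, -1, 2] → 1 + x - x^2 + 2x^3

1 + x - x^2 + 2x^3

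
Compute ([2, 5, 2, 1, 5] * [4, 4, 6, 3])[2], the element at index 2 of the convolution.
Use y[k] = Σ_i a[i]·b[k-i] at k=2. y[2] = 2×6 + 5×4 + 2×4 = 40

40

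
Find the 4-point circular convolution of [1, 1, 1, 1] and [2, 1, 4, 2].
Use y[k] = Σ_j f[j]·g[(k-j) mod 4]. y[0] = 1×2 + 1×2 + 1×4 + 1×1 = 9; y[1] = 1×1 + 1×2 + 1×2 + 1×4 = 9; y[2] = 1×4 + 1×1 + 1×2 + 1×2 = 9; y[3] = 1×2 + 1×4 + 1×1 + 1×2 = 9. Result: [9, 9, 9, 9]

[9, 9, 9, 9]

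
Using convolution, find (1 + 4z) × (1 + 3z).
Ascending coefficients: a = [1, 4], b = [1, 3]. c[0] = 1×1 = 1; c[1] = 1×3 + 4×1 = 7; c[2] = 4×3 = 12. Result coefficients: [1, 7, 12] → 1 + 7z + 12z^2

1 + 7z + 12z^2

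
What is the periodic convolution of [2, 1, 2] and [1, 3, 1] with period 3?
Use y[k] = Σ_j s[j]·t[(k-j) mod 3]. y[0] = 2×1 + 1×1 + 2×3 = 9; y[1] = 2×3 + 1×1 + 2×1 = 9; y[2] = 2×1 + 1×3 + 2×1 = 7. Result: [9, 9, 7]

[9, 9, 7]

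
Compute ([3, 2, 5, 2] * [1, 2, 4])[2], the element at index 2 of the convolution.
Use y[k] = Σ_i a[i]·b[k-i] at k=2. y[2] = 3×4 + 2×2 + 5×1 = 21

21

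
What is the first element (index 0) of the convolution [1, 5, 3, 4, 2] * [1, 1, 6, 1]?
Use y[k] = Σ_i a[i]·b[k-i] at k=0. y[0] = 1×1 = 1

1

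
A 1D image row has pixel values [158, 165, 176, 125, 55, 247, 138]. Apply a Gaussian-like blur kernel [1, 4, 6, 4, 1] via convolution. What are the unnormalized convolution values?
Convolve image row [158, 165, 176, 125, 55, 247, 138] with kernel [1, 4, 6, 4, 1]: y[0] = 158×1 = 158; y[1] = 158×4 + 165×1 = 797; y[2] = 158×6 + 165×4 + 176×1 = 1784; y[3] = 158×4 + 165×6 + 176×4 + 125×1 = 2451; y[4] = 158×1 + 165×4 + 176×6 + 125×4 + 55×1 = 2429; y[5] = 165×1 + 176×4 + 125×6 + 55×4 + 247×1 = 2086; y[6] = 176×1 + 125×4 + 55×6 + 247×4 + 138×1 = 2132; y[7] = 125×1 + 55×4 + 247×6 + 138×4 = 2379; y[8] = 55×1 + 247×4 + 138×6 = 1871; y[9] = 247×1 + 138×4 = 799; y[10] = 138×1 = 138 → [158, 797, 1784, 2451, 2429, 2086, 2132, 2379, 1871, 799, 138]. Normalization factor = sum(kernel) = 16.

[158, 797, 1784, 2451, 2429, 2086, 2132, 2379, 1871, 799, 138]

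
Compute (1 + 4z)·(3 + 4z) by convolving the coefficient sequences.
Ascending coefficients: a = [1, 4], b = [3, 4]. c[0] = 1×3 = 3; c[1] = 1×4 + 4×3 = 16; c[2] = 4×4 = 16. Result coefficients: [3, 16, 16] → 3 + 16z + 16z^2

3 + 16z + 16z^2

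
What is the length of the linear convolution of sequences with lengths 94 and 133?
Linear/full convolution length: m + n - 1 = 94 + 133 - 1 = 226

226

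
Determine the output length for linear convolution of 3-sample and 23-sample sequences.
Linear/full convolution length: m + n - 1 = 3 + 23 - 1 = 25

25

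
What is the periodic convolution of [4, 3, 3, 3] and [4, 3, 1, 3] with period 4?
Use y[k] = Σ_j f[j]·g[(k-j) mod 4]. y[0] = 4×4 + 3×3 + 3×1 + 3×3 = 37; y[1] = 4×3 + 3×4 + 3×3 + 3×1 = 36; y[2] = 4×1 + 3×3 + 3×4 + 3×3 = 34; y[3] = 4×3 + 3×1 + 3×3 + 3×4 = 36. Result: [37, 36, 34, 36]

[37, 36, 34, 36]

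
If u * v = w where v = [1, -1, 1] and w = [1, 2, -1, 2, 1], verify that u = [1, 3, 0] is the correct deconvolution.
Forward-compute [1, 3, 0] * [1, -1, 1]: w[0] = 1×1 = 1; w[1] = 1×-1 + 3×1 = 2; w[2] = 1×1 + 3×-1 + 0×1 = -2; w[3] = 3×1 + 0×-1 = 3; w[4] = 0×1 = 0 → [1, 2, -2, 3, 0]. Does not match given w = [1, 2, -1, 2, 1].

Not verified. [1, 3, 0] * [1, -1, 1] = [1, 2, -2, 3, 0], which differs from [1, 2, -1, 2, 1] at index 2.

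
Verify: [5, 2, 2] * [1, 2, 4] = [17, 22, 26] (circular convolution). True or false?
Recompute circular convolution of [5, 2, 2] and [1, 2, 4]: y[0] = 5×1 + 2×4 + 2×2 = 17; y[1] = 5×2 + 2×1 + 2×4 = 20; y[2] = 5×4 + 2×2 + 2×1 = 26 → [17, 20, 26]. Compare to given [17, 22, 26]: they differ at index 1: given 22, correct 20, so answer: No

No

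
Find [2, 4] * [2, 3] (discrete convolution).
y[0] = 2×2 = 4; y[1] = 2×3 + 4×2 = 14; y[2] = 4×3 = 12

[4, 14, 12]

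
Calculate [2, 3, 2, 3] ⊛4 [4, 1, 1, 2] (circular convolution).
Use y[k] = Σ_j u[j]·v[(k-j) mod 4]. y[0] = 2×4 + 3×2 + 2×1 + 3×1 = 19; y[1] = 2×1 + 3×4 + 2×2 + 3×1 = 21; y[2] = 2×1 + 3×1 + 2×4 + 3×2 = 19; y[3] = 2×2 + 3×1 + 2×1 + 3×4 = 21. Result: [19, 21, 19, 21]

[19, 21, 19, 21]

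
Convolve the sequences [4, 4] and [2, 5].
y[0] = 4×2 = 8; y[1] = 4×5 + 4×2 = 28; y[2] = 4×5 = 20

[8, 28, 20]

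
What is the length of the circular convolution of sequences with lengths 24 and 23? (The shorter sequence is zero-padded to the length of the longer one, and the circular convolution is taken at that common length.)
Circular convolution (zero-padding the shorter input) has length max(m, n) = max(24, 23) = 24

24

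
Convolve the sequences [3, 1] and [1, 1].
y[0] = 3×1 = 3; y[1] = 3×1 + 1×1 = 4; y[2] = 1×1 = 1

[3, 4, 1]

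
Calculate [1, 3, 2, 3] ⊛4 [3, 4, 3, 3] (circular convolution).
Use y[k] = Σ_j x[j]·h[(k-j) mod 4]. y[0] = 1×3 + 3×3 + 2×3 + 3×4 = 30; y[1] = 1×4 + 3×3 + 2×3 + 3×3 = 28; y[2] = 1×3 + 3×4 + 2×3 + 3×3 = 30; y[3] = 1×3 + 3×3 + 2×4 + 3×3 = 29. Result: [30, 28, 30, 29]

[30, 28, 30, 29]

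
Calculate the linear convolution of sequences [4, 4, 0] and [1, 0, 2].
y[0] = 4×1 = 4; y[1] = 4×0 + 4×1 = 4; y[2] = 4×2 + 4×0 + 0×1 = 8; y[3] = 4×2 + 0×0 = 8; y[4] = 0×2 = 0

[4, 4, 8, 8, 0]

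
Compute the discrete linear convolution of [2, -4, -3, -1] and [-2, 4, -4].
y[0] = 2×-2 = -4; y[1] = 2×4 + -4×-2 = 16; y[2] = 2×-4 + -4×4 + -3×-2 = -18; y[3] = -4×-4 + -3×4 + -1×-2 = 6; y[4] = -3×-4 + -1×4 = 8; y[5] = -1×-4 = 4

[-4, 16, -18, 6, 8, 4]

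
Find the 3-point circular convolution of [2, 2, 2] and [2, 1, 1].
Use y[k] = Σ_j s[j]·t[(k-j) mod 3]. y[0] = 2×2 + 2×1 + 2×1 = 8; y[1] = 2×1 + 2×2 + 2×1 = 8; y[2] = 2×1 + 2×1 + 2×2 = 8. Result: [8, 8, 8]

[8, 8, 8]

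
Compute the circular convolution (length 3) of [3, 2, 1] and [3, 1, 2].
Use y[k] = Σ_j a[j]·b[(k-j) mod 3]. y[0] = 3×3 + 2×2 + 1×1 = 14; y[1] = 3×1 + 2×3 + 1×2 = 11; y[2] = 3×2 + 2×1 + 1×3 = 11. Result: [14, 11, 11]

[14, 11, 11]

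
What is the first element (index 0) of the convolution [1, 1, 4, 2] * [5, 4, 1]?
Use y[k] = Σ_i a[i]·b[k-i] at k=0. y[0] = 1×5 = 5

5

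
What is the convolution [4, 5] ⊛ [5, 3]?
y[0] = 4×5 = 20; y[1] = 4×3 + 5×5 = 37; y[2] = 5×3 = 15

[20, 37, 15]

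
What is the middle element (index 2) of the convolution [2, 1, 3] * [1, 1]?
Use y[k] = Σ_i a[i]·b[k-i] at k=2. y[2] = 1×1 + 3×1 = 4

4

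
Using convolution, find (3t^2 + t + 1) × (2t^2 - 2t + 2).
Ascending coefficients: a = [1, 1, 3], b = [2, -2, 2]. c[0] = 1×2 = 2; c[1] = 1×-2 + 1×2 = 0; c[2] = 1×2 + 1×-2 + 3×2 = 6; c[3] = 1×2 + 3×-2 = -4; c[4] = 3×2 = 6. Result coefficients: [2, 0, 6, -4, 6] → 6t^4 - 4t^3 + 6t^2 + 2

6t^4 - 4t^3 + 6t^2 + 2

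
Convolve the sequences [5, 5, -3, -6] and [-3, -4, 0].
y[0] = 5×-3 = -15; y[1] = 5×-4 + 5×-3 = -35; y[2] = 5×0 + 5×-4 + -3×-3 = -11; y[3] = 5×0 + -3×-4 + -6×-3 = 30; y[4] = -3×0 + -6×-4 = 24; y[5] = -6×0 = 0

[-15, -35, -11, 30, 24, 0]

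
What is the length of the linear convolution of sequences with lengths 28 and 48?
Linear/full convolution length: m + n - 1 = 28 + 48 - 1 = 75

75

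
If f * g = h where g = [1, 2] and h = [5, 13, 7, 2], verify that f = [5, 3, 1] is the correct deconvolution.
Forward-compute [5, 3, 1] * [1, 2]: h[0] = 5×1 = 5; h[1] = 5×2 + 3×1 = 13; h[2] = 3×2 + 1×1 = 7; h[3] = 1×2 = 2 → [5, 13, 7, 2]. Matches given h = [5, 13, 7, 2], so verified.

Verified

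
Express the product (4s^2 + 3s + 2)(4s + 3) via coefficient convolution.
Ascending coefficients: a = [2, 3, 4], b = [3, 4]. c[0] = 2×3 = 6; c[1] = 2×4 + 3×3 = 17; c[2] = 3×4 + 4×3 = 24; c[3] = 4×4 = 16. Result coefficients: [6, 17, 24, 16] → 16s^3 + 24s^2 + 17s + 6

16s^3 + 24s^2 + 17s + 6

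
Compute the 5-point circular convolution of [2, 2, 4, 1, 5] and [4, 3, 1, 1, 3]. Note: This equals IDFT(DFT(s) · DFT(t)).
Either evaluate y[k] = Σ_j s[j]·t[(k-j) mod 5] directly, or use IDFT(DFT(s) · DFT(t)). y[0] = 2×4 + 2×3 + 4×1 + 1×1 + 5×3 = 34; y[1] = 2×3 + 2×4 + 4×3 + 1×1 + 5×1 = 32; y[2] = 2×1 + 2×3 + 4×4 + 1×3 + 5×1 = 32; y[3] = 2×1 + 2×1 + 4×3 + 1×4 + 5×3 = 35; y[4] = 2×3 + 2×1 + 4×1 + 1×3 + 5×4 = 35. Result: [34, 32, 32, 35, 35]

[34, 32, 32, 35, 35]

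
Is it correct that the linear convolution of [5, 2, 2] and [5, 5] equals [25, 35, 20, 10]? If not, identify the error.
Recompute linear convolution of [5, 2, 2] and [5, 5]: y[0] = 5×5 = 25; y[1] = 5×5 + 2×5 = 35; y[2] = 2×5 + 2×5 = 20; y[3] = 2×5 = 10 → [25, 35, 20, 10]. Given [25, 35, 20, 10] matches, so answer: Yes

Yes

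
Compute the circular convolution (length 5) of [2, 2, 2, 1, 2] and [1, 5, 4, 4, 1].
Use y[k] = Σ_j f[j]·g[(k-j) mod 5]. y[0] = 2×1 + 2×1 + 2×4 + 1×4 + 2×5 = 26; y[1] = 2×5 + 2×1 + 2×1 + 1×4 + 2×4 = 26; y[2] = 2×4 + 2×5 + 2×1 + 1×1 + 2×4 = 29; y[3] = 2×4 + 2×4 + 2×5 + 1×1 + 2×1 = 29; y[4] = 2×1 + 2×4 + 2×4 + 1×5 + 2×1 = 25. Result: [26, 26, 29, 29, 25]

[26, 26, 29, 29, 25]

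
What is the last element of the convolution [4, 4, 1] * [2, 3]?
Use y[k] = Σ_i a[i]·b[k-i] at k=3. y[3] = 1×3 = 3

3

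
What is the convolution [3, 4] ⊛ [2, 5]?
y[0] = 3×2 = 6; y[1] = 3×5 + 4×2 = 23; y[2] = 4×5 = 20

[6, 23, 20]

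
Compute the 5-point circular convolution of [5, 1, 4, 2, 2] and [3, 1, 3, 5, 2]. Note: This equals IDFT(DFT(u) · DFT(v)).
Either evaluate y[k] = Σ_j u[j]·v[(k-j) mod 5] directly, or use IDFT(DFT(u) · DFT(v)). y[0] = 5×3 + 1×2 + 4×5 + 2×3 + 2×1 = 45; y[1] = 5×1 + 1×3 + 4×2 + 2×5 + 2×3 = 32; y[2] = 5×3 + 1×1 + 4×3 + 2×2 + 2×5 = 42; y[3] = 5×5 + 1×3 + 4×1 + 2×3 + 2×2 = 42; y[4] = 5×2 + 1×5 + 4×3 + 2×1 + 2×3 = 35. Result: [45, 32, 42, 42, 35]

[45, 32, 42, 42, 35]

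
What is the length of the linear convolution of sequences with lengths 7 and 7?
Linear/full convolution length: m + n - 1 = 7 + 7 - 1 = 13

13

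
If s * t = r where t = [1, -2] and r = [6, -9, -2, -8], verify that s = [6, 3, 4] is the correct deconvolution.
Forward-compute [6, 3, 4] * [1, -2]: r[0] = 6×1 = 6; r[1] = 6×-2 + 3×1 = -9; r[2] = 3×-2 + 4×1 = -2; r[3] = 4×-2 = -8 → [6, -9, -2, -8]. Matches given r = [6, -9, -2, -8], so verified.

Verified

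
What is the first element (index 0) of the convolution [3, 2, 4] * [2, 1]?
Use y[k] = Σ_i a[i]·b[k-i] at k=0. y[0] = 3×2 = 6

6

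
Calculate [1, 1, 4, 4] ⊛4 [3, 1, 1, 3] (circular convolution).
Use y[k] = Σ_j u[j]·v[(k-j) mod 4]. y[0] = 1×3 + 1×3 + 4×1 + 4×1 = 14; y[1] = 1×1 + 1×3 + 4×3 + 4×1 = 20; y[2] = 1×1 + 1×1 + 4×3 + 4×3 = 26; y[3] = 1×3 + 1×1 + 4×1 + 4×3 = 20. Result: [14, 20, 26, 20]

[14, 20, 26, 20]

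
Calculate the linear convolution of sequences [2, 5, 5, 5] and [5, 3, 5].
y[0] = 2×5 = 10; y[1] = 2×3 + 5×5 = 31; y[2] = 2×5 + 5×3 + 5×5 = 50; y[3] = 5×5 + 5×3 + 5×5 = 65; y[4] = 5×5 + 5×3 = 40; y[5] = 5×5 = 25

[10, 31, 50, 65, 40, 25]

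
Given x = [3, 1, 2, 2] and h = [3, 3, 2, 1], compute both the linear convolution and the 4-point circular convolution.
Linear: y_lin[0] = 3×3 = 9; y_lin[1] = 3×3 + 1×3 = 12; y_lin[2] = 3×2 + 1×3 + 2×3 = 15; y_lin[3] = 3×1 + 1×2 + 2×3 + 2×3 = 17; y_lin[4] = 1×1 + 2×2 + 2×3 = 11; y_lin[5] = 2×1 + 2×2 = 6; y_lin[6] = 2×1 = 2 → [9, 12, 15, 17, 11, 6, 2]. Circular (length 4): y[0] = 3×3 + 1×1 + 2×2 + 2×3 = 20; y[1] = 3×3 + 1×3 + 2×1 + 2×2 = 18; y[2] = 3×2 + 1×3 + 2×3 + 2×1 = 17; y[3] = 3×1 + 1×2 + 2×3 + 2×3 = 17 → [20, 18, 17, 17]

Linear: [9, 12, 15, 17, 11, 6, 2], Circular: [20, 18, 17, 17]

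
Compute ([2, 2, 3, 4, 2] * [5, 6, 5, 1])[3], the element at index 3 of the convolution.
Use y[k] = Σ_i a[i]·b[k-i] at k=3. y[3] = 2×1 + 2×5 + 3×6 + 4×5 = 50

50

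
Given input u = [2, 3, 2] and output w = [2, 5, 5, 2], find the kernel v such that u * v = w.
Output length 4 = len(u) + len(v) - 1 ⇒ len(v) = 2. Solve v forward using v[k] = (w[k] - Σ_{i≥1} u[i]·v[k-i]) / u[0]: v[0] = w[0] / u[0] = 2 / 2 = 1; v[1] = (w[1] - 3×1) / u[0] = (5 - 3×1) / 2 = 1. So v = [1, 1]. Forward-check [2, 3, 2] * [1, 1]: w[0] = 2×1 = 2; w[1] = 2×1 + 3×1 = 5; w[2] = 3×1 + 2×1 = 5; w[3] = 2×1 = 2 → [2, 5, 5, 2] ✓

[1, 1]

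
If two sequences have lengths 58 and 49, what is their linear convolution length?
Linear/full convolution length: m + n - 1 = 58 + 49 - 1 = 106

106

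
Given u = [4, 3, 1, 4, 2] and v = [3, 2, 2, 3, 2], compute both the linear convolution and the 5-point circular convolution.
Linear: y_lin[0] = 4×3 = 12; y_lin[1] = 4×2 + 3×3 = 17; y_lin[2] = 4×2 + 3×2 + 1×3 = 17; y_lin[3] = 4×3 + 3×2 + 1×2 + 4×3 = 32; y_lin[4] = 4×2 + 3×3 + 1×2 + 4×2 + 2×3 = 33; y_lin[5] = 3×2 + 1×3 + 4×2 + 2×2 = 21; y_lin[6] = 1×2 + 4×3 + 2×2 = 18; y_lin[7] = 4×2 + 2×3 = 14; y_lin[8] = 2×2 = 4 → [12, 17, 17, 32, 33, 21, 18, 14, 4]. Circular (length 5): y[0] = 4×3 + 3×2 + 1×3 + 4×2 + 2×2 = 33; y[1] = 4×2 + 3×3 + 1×2 + 4×3 + 2×2 = 35; y[2] = 4×2 + 3×2 + 1×3 + 4×2 + 2×3 = 31; y[3] = 4×3 + 3×2 + 1×2 + 4×3 + 2×2 = 36; y[4] = 4×2 + 3×3 + 1×2 + 4×2 + 2×3 = 33 → [33, 35, 31, 36, 33]

Linear: [12, 17, 17, 32, 33, 21, 18, 14, 4], Circular: [33, 35, 31, 36, 33]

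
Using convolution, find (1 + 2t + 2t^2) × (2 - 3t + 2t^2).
Ascending coefficients: a = [1, 2, 2], b = [2, -3, 2]. c[0] = 1×2 = 2; c[1] = 1×-3 + 2×2 = 1; c[2] = 1×2 + 2×-3 + 2×2 = 0; c[3] = 2×2 + 2×-3 = -2; c[4] = 2×2 = 4. Result coefficients: [2, 1, 0, -2, 4] → 2 + t - 2t^3 + 4t^4

2 + t - 2t^3 + 4t^4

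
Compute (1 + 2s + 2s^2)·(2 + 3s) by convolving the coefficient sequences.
Ascending coefficients: a = [1, 2, 2], b = [2, 3]. c[0] = 1×2 = 2; c[1] = 1×3 + 2×2 = 7; c[2] = 2×3 + 2×2 = 10; c[3] = 2×3 = 6. Result coefficients: [2, 7, 10, 6] → 2 + 7s + 10s^2 + 6s^3

2 + 7s + 10s^2 + 6s^3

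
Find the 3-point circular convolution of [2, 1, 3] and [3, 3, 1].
Use y[k] = Σ_j f[j]·g[(k-j) mod 3]. y[0] = 2×3 + 1×1 + 3×3 = 16; y[1] = 2×3 + 1×3 + 3×1 = 12; y[2] = 2×1 + 1×3 + 3×3 = 14. Result: [16, 12, 14]

[16, 12, 14]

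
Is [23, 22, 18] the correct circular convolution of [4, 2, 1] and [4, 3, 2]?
Recompute circular convolution of [4, 2, 1] and [4, 3, 2]: y[0] = 4×4 + 2×2 + 1×3 = 23; y[1] = 4×3 + 2×4 + 1×2 = 22; y[2] = 4×2 + 2×3 + 1×4 = 18 → [23, 22, 18]. Given [23, 22, 18] matches, so answer: Yes

Yes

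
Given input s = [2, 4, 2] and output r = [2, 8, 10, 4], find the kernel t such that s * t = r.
Output length 4 = len(s) + len(t) - 1 ⇒ len(t) = 2. Solve t forward using t[k] = (r[k] - Σ_{i≥1} s[i]·t[k-i]) / s[0]: t[0] = r[0] / s[0] = 2 / 2 = 1; t[1] = (r[1] - 4×1) / s[0] = (8 - 4×1) / 2 = 2. So t = [1, 2]. Forward-check [2, 4, 2] * [1, 2]: r[0] = 2×1 = 2; r[1] = 2×2 + 4×1 = 8; r[2] = 4×2 + 2×1 = 10; r[3] = 2×2 = 4 → [2, 8, 10, 4] ✓

[1, 2]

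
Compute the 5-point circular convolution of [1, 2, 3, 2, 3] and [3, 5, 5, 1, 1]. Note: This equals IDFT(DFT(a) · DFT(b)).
Either evaluate y[k] = Σ_j a[j]·b[(k-j) mod 5] directly, or use IDFT(DFT(a) · DFT(b)). y[0] = 1×3 + 2×1 + 3×1 + 2×5 + 3×5 = 33; y[1] = 1×5 + 2×3 + 3×1 + 2×1 + 3×5 = 31; y[2] = 1×5 + 2×5 + 3×3 + 2×1 + 3×1 = 29; y[3] = 1×1 + 2×5 + 3×5 + 2×3 + 3×1 = 35; y[4] = 1×1 + 2×1 + 3×5 + 2×5 + 3×3 = 37. Result: [33, 31, 29, 35, 37]

[33, 31, 29, 35, 37]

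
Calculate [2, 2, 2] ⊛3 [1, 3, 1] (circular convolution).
Use y[k] = Σ_j u[j]·v[(k-j) mod 3]. y[0] = 2×1 + 2×1 + 2×3 = 10; y[1] = 2×3 + 2×1 + 2×1 = 10; y[2] = 2×1 + 2×3 + 2×1 = 10. Result: [10, 10, 10]

[10, 10, 10]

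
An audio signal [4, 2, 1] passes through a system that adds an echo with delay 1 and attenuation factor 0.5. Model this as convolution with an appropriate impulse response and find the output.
Direct-path + delayed-attenuated-path model → impulse response h = [1, 0.5] (1 at lag 0, 0.5 at lag 1). Output y[n] = x[n] + 0.5·x[n - 1] (with x[n] = 0 outside 0..2): y[0] = 4 + 0.5×0 = 4; y[1] = 2 + 0.5×4 = 4.0; y[2] = 1 + 0.5×2 = 2.0; y[3] = 0 + 0.5×1 = 0.5. So y = [4, 4.0, 2.0, 0.5]

[4, 4.0, 2.0, 0.5]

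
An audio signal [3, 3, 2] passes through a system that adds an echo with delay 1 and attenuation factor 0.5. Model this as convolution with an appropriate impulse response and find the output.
Direct-path + delayed-attenuated-path model → impulse response h = [1, 0.5] (1 at lag 0, 0.5 at lag 1). Output y[n] = x[n] + 0.5·x[n - 1] (with x[n] = 0 outside 0..2): y[0] = 3 + 0.5×0 = 3; y[1] = 3 + 0.5×3 = 4.5; y[2] = 2 + 0.5×3 = 3.5; y[3] = 0 + 0.5×2 = 1.0. So y = [3, 4.5, 3.5, 1.0]

[3, 4.5, 3.5, 1.0]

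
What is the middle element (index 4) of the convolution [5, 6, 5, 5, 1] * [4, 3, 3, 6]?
Use y[k] = Σ_i a[i]·b[k-i] at k=4. y[4] = 6×6 + 5×3 + 5×3 + 1×4 = 70

70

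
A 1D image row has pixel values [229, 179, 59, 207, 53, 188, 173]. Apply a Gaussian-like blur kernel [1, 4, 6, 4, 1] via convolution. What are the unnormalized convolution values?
Convolve image row [229, 179, 59, 207, 53, 188, 173] with kernel [1, 4, 6, 4, 1]: y[0] = 229×1 = 229; y[1] = 229×4 + 179×1 = 1095; y[2] = 229×6 + 179×4 + 59×1 = 2149; y[3] = 229×4 + 179×6 + 59×4 + 207×1 = 2433; y[4] = 229×1 + 179×4 + 59×6 + 207×4 + 53×1 = 2180; y[5] = 179×1 + 59×4 + 207×6 + 53×4 + 188×1 = 2057; y[6] = 59×1 + 207×4 + 53×6 + 188×4 + 173×1 = 2130; y[7] = 207×1 + 53×4 + 188×6 + 173×4 = 2239; y[8] = 53×1 + 188×4 + 173×6 = 1843; y[9] = 188×1 + 173×4 = 880; y[10] = 173×1 = 173 → [229, 1095, 2149, 2433, 2180, 2057, 2130, 2239, 1843, 880, 173]. Normalization factor = sum(kernel) = 16.

[229, 1095, 2149, 2433, 2180, 2057, 2130, 2239, 1843, 880, 173]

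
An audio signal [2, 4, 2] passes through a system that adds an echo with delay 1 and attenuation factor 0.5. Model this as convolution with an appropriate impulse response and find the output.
Direct-path + delayed-attenuated-path model → impulse response h = [1, 0.5] (1 at lag 0, 0.5 at lag 1). Output y[n] = x[n] + 0.5·x[n - 1] (with x[n] = 0 outside 0..2): y[0] = 2 + 0.5×0 = 2; y[1] = 4 + 0.5×2 = 5.0; y[2] = 2 + 0.5×4 = 4.0; y[3] = 0 + 0.5×2 = 1.0. So y = [2, 5.0, 4.0, 1.0]

[2, 5.0, 4.0, 1.0]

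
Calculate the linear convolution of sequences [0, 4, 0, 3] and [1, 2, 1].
y[0] = 0×1 = 0; y[1] = 0×2 + 4×1 = 4; y[2] = 0×1 + 4×2 + 0×1 = 8; y[3] = 4×1 + 0×2 + 3×1 = 7; y[4] = 0×1 + 3×2 = 6; y[5] = 3×1 = 3

[0, 4, 8, 7, 6, 3]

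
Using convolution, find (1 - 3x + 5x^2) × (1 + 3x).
Ascending coefficients: a = [1, -3, 5], b = [1, 3]. c[0] = 1×1 = 1; c[1] = 1×3 + -3×1 = 0; c[2] = -3×3 + 5×1 = -4; c[3] = 5×3 = 15. Result coefficients: [1, 0, -4, 15] → 1 - 4x^2 + 15x^3

1 - 4x^2 + 15x^3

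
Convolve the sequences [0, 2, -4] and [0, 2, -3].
y[0] = 0×0 = 0; y[1] = 0×2 + 2×0 = 0; y[2] = 0×-3 + 2×2 + -4×0 = 4; y[3] = 2×-3 + -4×2 = -14; y[4] = -4×-3 = 12

[0, 0, 4, -14, 12]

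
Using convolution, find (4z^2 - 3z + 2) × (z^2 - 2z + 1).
Ascending coefficients: a = [2, -3, 4], b = [1, -2, 1]. c[0] = 2×1 = 2; c[1] = 2×-2 + -3×1 = -7; c[2] = 2×1 + -3×-2 + 4×1 = 12; c[3] = -3×1 + 4×-2 = -11; c[4] = 4×1 = 4. Result coefficients: [2, -7, 12, -11, 4] → 4z^4 - 11z^3 + 12z^2 - 7z + 2

4z^4 - 11z^3 + 12z^2 - 7z + 2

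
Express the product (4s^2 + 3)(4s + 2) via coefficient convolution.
Ascending coefficients: a = [3, 0, 4], b = [2, 4]. c[0] = 3×2 = 6; c[1] = 3×4 + 0×2 = 12; c[2] = 0×4 + 4×2 = 8; c[3] = 4×4 = 16. Result coefficients: [6, 12, 8, 16] → 16s^3 + 8s^2 + 12s + 6

16s^3 + 8s^2 + 12s + 6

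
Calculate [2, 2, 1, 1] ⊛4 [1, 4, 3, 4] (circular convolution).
Use y[k] = Σ_j a[j]·b[(k-j) mod 4]. y[0] = 2×1 + 2×4 + 1×3 + 1×4 = 17; y[1] = 2×4 + 2×1 + 1×4 + 1×3 = 17; y[2] = 2×3 + 2×4 + 1×1 + 1×4 = 19; y[3] = 2×4 + 2×3 + 1×4 + 1×1 = 19. Result: [17, 17, 19, 19]

[17, 17, 19, 19]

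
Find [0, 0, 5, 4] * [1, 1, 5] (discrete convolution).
y[0] = 0×1 = 0; y[1] = 0×1 + 0×1 = 0; y[2] = 0×5 + 0×1 + 5×1 = 5; y[3] = 0×5 + 5×1 + 4×1 = 9; y[4] = 5×5 + 4×1 = 29; y[5] = 4×5 = 20

[0, 0, 5, 9, 29, 20]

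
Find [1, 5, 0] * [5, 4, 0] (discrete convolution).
y[0] = 1×5 = 5; y[1] = 1×4 + 5×5 = 29; y[2] = 1×0 + 5×4 + 0×5 = 20; y[3] = 5×0 + 0×4 = 0; y[4] = 0×0 = 0

[5, 29, 20, 0, 0]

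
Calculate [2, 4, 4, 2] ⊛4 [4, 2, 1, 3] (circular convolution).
Use y[k] = Σ_j x[j]·h[(k-j) mod 4]. y[0] = 2×4 + 4×3 + 4×1 + 2×2 = 28; y[1] = 2×2 + 4×4 + 4×3 + 2×1 = 34; y[2] = 2×1 + 4×2 + 4×4 + 2×3 = 32; y[3] = 2×3 + 4×1 + 4×2 + 2×4 = 26. Result: [28, 34, 32, 26]

[28, 34, 32, 26]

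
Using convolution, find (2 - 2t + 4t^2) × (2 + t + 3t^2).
Ascending coefficients: a = [2, -2, 4], b = [2, 1, 3]. c[0] = 2×2 = 4; c[1] = 2×1 + -2×2 = -2; c[2] = 2×3 + -2×1 + 4×2 = 12; c[3] = -2×3 + 4×1 = -2; c[4] = 4×3 = 12. Result coefficients: [4, -2, 12, -2, 12] → 4 - 2t + 12t^2 - 2t^3 + 12t^4

4 - 2t + 12t^2 - 2t^3 + 12t^4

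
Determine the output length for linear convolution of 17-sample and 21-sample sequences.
Linear/full convolution length: m + n - 1 = 17 + 21 - 1 = 37

37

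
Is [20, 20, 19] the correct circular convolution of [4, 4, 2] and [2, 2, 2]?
Recompute circular convolution of [4, 4, 2] and [2, 2, 2]: y[0] = 4×2 + 4×2 + 2×2 = 20; y[1] = 4×2 + 4×2 + 2×2 = 20; y[2] = 4×2 + 4×2 + 2×2 = 20 → [20, 20, 20]. Compare to given [20, 20, 19]: they differ at index 2: given 19, correct 20, so answer: No

No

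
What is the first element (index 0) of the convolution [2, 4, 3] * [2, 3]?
Use y[k] = Σ_i a[i]·b[k-i] at k=0. y[0] = 2×2 = 4

4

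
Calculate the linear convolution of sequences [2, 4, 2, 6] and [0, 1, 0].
y[0] = 2×0 = 0; y[1] = 2×1 + 4×0 = 2; y[2] = 2×0 + 4×1 + 2×0 = 4; y[3] = 4×0 + 2×1 + 6×0 = 2; y[4] = 2×0 + 6×1 = 6; y[5] = 6×0 = 0

[0, 2, 4, 2, 6, 0]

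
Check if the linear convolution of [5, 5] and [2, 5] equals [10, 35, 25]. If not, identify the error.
Recompute linear convolution of [5, 5] and [2, 5]: y[0] = 5×2 = 10; y[1] = 5×5 + 5×2 = 35; y[2] = 5×5 = 25 → [10, 35, 25]. Given [10, 35, 25] matches, so answer: Yes

Yes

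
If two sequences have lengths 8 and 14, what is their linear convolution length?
Linear/full convolution length: m + n - 1 = 8 + 14 - 1 = 21

21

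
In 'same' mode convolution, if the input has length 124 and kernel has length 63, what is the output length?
'Same' mode returns an output with the same length as the input: 124

124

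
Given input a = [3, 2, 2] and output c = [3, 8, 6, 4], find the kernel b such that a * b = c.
Output length 4 = len(a) + len(b) - 1 ⇒ len(b) = 2. Solve b forward using b[k] = (c[k] - Σ_{i≥1} a[i]·b[k-i]) / a[0]: b[0] = c[0] / a[0] = 3 / 3 = 1; b[1] = (c[1] - 2×1) / a[0] = (8 - 2×1) / 3 = 2. So b = [1, 2]. Forward-check [3, 2, 2] * [1, 2]: c[0] = 3×1 = 3; c[1] = 3×2 + 2×1 = 8; c[2] = 2×2 + 2×1 = 6; c[3] = 2×2 = 4 → [3, 8, 6, 4] ✓

[1, 2]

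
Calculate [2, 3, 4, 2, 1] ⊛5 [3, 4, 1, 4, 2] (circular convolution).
Use y[k] = Σ_j u[j]·v[(k-j) mod 5]. y[0] = 2×3 + 3×2 + 4×4 + 2×1 + 1×4 = 34; y[1] = 2×4 + 3×3 + 4×2 + 2×4 + 1×1 = 34; y[2] = 2×1 + 3×4 + 4×3 + 2×2 + 1×4 = 34; y[3] = 2×4 + 3×1 + 4×4 + 2×3 + 1×2 = 35; y[4] = 2×2 + 3×4 + 4×1 + 2×4 + 1×3 = 31. Result: [34, 34, 34, 35, 31]

[34, 34, 34, 35, 31]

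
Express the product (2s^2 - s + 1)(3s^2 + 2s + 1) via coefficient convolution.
Ascending coefficients: a = [1, -1, 2], b = [1, 2, 3]. c[0] = 1×1 = 1; c[1] = 1×2 + -1×1 = 1; c[2] = 1×3 + -1×2 + 2×1 = 3; c[3] = -1×3 + 2×2 = 1; c[4] = 2×3 = 6. Result coefficients: [1, 1, 3, 1, 6] → 6s^4 + s^3 + 3s^2 + s + 1

6s^4 + s^3 + 3s^2 + s + 1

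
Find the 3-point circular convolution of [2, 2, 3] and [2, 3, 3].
Use y[k] = Σ_j f[j]·g[(k-j) mod 3]. y[0] = 2×2 + 2×3 + 3×3 = 19; y[1] = 2×3 + 2×2 + 3×3 = 19; y[2] = 2×3 + 2×3 + 3×2 = 18. Result: [19, 19, 18]

[19, 19, 18]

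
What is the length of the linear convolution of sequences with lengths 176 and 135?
Linear/full convolution length: m + n - 1 = 176 + 135 - 1 = 310

310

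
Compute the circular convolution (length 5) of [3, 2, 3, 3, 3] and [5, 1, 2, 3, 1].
Use y[k] = Σ_j u[j]·v[(k-j) mod 5]. y[0] = 3×5 + 2×1 + 3×3 + 3×2 + 3×1 = 35; y[1] = 3×1 + 2×5 + 3×1 + 3×3 + 3×2 = 31; y[2] = 3×2 + 2×1 + 3×5 + 3×1 + 3×3 = 35; y[3] = 3×3 + 2×2 + 3×1 + 3×5 + 3×1 = 34; y[4] = 3×1 + 2×3 + 3×2 + 3×1 + 3×5 = 33. Result: [35, 31, 35, 34, 33]

[35, 31, 35, 34, 33]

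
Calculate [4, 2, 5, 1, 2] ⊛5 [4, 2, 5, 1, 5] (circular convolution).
Use y[k] = Σ_j x[j]·h[(k-j) mod 5]. y[0] = 4×4 + 2×5 + 5×1 + 1×5 + 2×2 = 40; y[1] = 4×2 + 2×4 + 5×5 + 1×1 + 2×5 = 52; y[2] = 4×5 + 2×2 + 5×4 + 1×5 + 2×1 = 51; y[3] = 4×1 + 2×5 + 5×2 + 1×4 + 2×5 = 38; y[4] = 4×5 + 2×1 + 5×5 + 1×2 + 2×4 = 57. Result: [40, 52, 51, 38, 57]

[40, 52, 51, 38, 57]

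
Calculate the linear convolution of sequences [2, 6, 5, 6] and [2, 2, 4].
y[0] = 2×2 = 4; y[1] = 2×2 + 6×2 = 16; y[2] = 2×4 + 6×2 + 5×2 = 30; y[3] = 6×4 + 5×2 + 6×2 = 46; y[4] = 5×4 + 6×2 = 32; y[5] = 6×4 = 24

[4, 16, 30, 46, 32, 24]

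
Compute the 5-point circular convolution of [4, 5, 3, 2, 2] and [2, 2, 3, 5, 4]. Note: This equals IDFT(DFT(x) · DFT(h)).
Either evaluate y[k] = Σ_j x[j]·h[(k-j) mod 5] directly, or use IDFT(DFT(x) · DFT(h)). y[0] = 4×2 + 5×4 + 3×5 + 2×3 + 2×2 = 53; y[1] = 4×2 + 5×2 + 3×4 + 2×5 + 2×3 = 46; y[2] = 4×3 + 5×2 + 3×2 + 2×4 + 2×5 = 46; y[3] = 4×5 + 5×3 + 3×2 + 2×2 + 2×4 = 53; y[4] = 4×4 + 5×5 + 3×3 + 2×2 + 2×2 = 58. Result: [53, 46, 46, 53, 58]

[53, 46, 46, 53, 58]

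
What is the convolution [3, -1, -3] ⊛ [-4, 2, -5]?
y[0] = 3×-4 = -12; y[1] = 3×2 + -1×-4 = 10; y[2] = 3×-5 + -1×2 + -3×-4 = -5; y[3] = -1×-5 + -3×2 = -1; y[4] = -3×-5 = 15

[-12, 10, -5, -1, 15]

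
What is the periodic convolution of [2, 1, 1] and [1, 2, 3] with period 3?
Use y[k] = Σ_j u[j]·v[(k-j) mod 3]. y[0] = 2×1 + 1×3 + 1×2 = 7; y[1] = 2×2 + 1×1 + 1×3 = 8; y[2] = 2×3 + 1×2 + 1×1 = 9. Result: [7, 8, 9]

[7, 8, 9]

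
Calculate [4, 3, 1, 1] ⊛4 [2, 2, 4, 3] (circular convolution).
Use y[k] = Σ_j f[j]·g[(k-j) mod 4]. y[0] = 4×2 + 3×3 + 1×4 + 1×2 = 23; y[1] = 4×2 + 3×2 + 1×3 + 1×4 = 21; y[2] = 4×4 + 3×2 + 1×2 + 1×3 = 27; y[3] = 4×3 + 3×4 + 1×2 + 1×2 = 28. Result: [23, 21, 27, 28]

[23, 21, 27, 28]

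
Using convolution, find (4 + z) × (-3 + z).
Ascending coefficients: a = [4, 1], b = [-3, 1]. c[0] = 4×-3 = -12; c[1] = 4×1 + 1×-3 = 1; c[2] = 1×1 = 1. Result coefficients: [-12, 1, 1] → -12 + z + z^2

-12 + z + z^2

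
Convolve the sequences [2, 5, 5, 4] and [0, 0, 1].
y[0] = 2×0 = 0; y[1] = 2×0 + 5×0 = 0; y[2] = 2×1 + 5×0 + 5×0 = 2; y[3] = 5×1 + 5×0 + 4×0 = 5; y[4] = 5×1 + 4×0 = 5; y[5] = 4×1 = 4

[0, 0, 2, 5, 5, 4]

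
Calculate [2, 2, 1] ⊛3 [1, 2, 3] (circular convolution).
Use y[k] = Σ_j s[j]·t[(k-j) mod 3]. y[0] = 2×1 + 2×3 + 1×2 = 10; y[1] = 2×2 + 2×1 + 1×3 = 9; y[2] = 2×3 + 2×2 + 1×1 = 11. Result: [10, 9, 11]

[10, 9, 11]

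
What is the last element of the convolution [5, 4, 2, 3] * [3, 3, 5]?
Use y[k] = Σ_i a[i]·b[k-i] at k=5. y[5] = 3×5 = 15

15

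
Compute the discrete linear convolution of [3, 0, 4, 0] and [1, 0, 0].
y[0] = 3×1 = 3; y[1] = 3×0 + 0×1 = 0; y[2] = 3×0 + 0×0 + 4×1 = 4; y[3] = 0×0 + 4×0 + 0×1 = 0; y[4] = 4×0 + 0×0 = 0; y[5] = 0×0 = 0

[3, 0, 4, 0, 0, 0]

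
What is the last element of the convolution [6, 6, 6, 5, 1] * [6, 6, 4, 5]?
Use y[k] = Σ_i a[i]·b[k-i] at k=7. y[7] = 1×5 = 5

5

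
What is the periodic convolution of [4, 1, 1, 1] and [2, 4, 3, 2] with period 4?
Use y[k] = Σ_j s[j]·t[(k-j) mod 4]. y[0] = 4×2 + 1×2 + 1×3 + 1×4 = 17; y[1] = 4×4 + 1×2 + 1×2 + 1×3 = 23; y[2] = 4×3 + 1×4 + 1×2 + 1×2 = 20; y[3] = 4×2 + 1×3 + 1×4 + 1×2 = 17. Result: [17, 23, 20, 17]

[17, 23, 20, 17]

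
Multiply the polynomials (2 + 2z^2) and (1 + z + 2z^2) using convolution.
Ascending coefficients: a = [2, 0, 2], b = [1, 1, 2]. c[0] = 2×1 = 2; c[1] = 2×1 + 0×1 = 2; c[2] = 2×2 + 0×1 + 2×1 = 6; c[3] = 0×2 + 2×1 = 2; c[4] = 2×2 = 4. Result coefficients: [2, 2, 6, 2, 4] → 2 + 2z + 6z^2 + 2z^3 + 4z^4

2 + 2z + 6z^2 + 2z^3 + 4z^4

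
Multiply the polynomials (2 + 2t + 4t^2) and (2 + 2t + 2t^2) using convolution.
Ascending coefficients: a = [2, 2, 4], b = [2, 2, 2]. c[0] = 2×2 = 4; c[1] = 2×2 + 2×2 = 8; c[2] = 2×2 + 2×2 + 4×2 = 16; c[3] = 2×2 + 4×2 = 12; c[4] = 4×2 = 8. Result coefficients: [4, 8, 16, 12, 8] → 4 + 8t + 16t^2 + 12t^3 + 8t^4

4 + 8t + 16t^2 + 12t^3 + 8t^4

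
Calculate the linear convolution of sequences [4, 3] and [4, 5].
y[0] = 4×4 = 16; y[1] = 4×5 + 3×4 = 32; y[2] = 3×5 = 15

[16, 32, 15]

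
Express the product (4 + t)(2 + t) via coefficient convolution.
Ascending coefficients: a = [4, 1], b = [2, 1]. c[0] = 4×2 = 8; c[1] = 4×1 + 1×2 = 6; c[2] = 1×1 = 1. Result coefficients: [8, 6, 1] → 8 + 6t + t^2

8 + 6t + t^2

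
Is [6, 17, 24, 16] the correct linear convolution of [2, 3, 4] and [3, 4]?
Recompute linear convolution of [2, 3, 4] and [3, 4]: y[0] = 2×3 = 6; y[1] = 2×4 + 3×3 = 17; y[2] = 3×4 + 4×3 = 24; y[3] = 4×4 = 16 → [6, 17, 24, 16]. Given [6, 17, 24, 16] matches, so answer: Yes

Yes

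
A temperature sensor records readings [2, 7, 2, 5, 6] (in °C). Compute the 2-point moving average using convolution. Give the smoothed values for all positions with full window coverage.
2-point moving average kernel = [1, 1]. Apply in 'valid' mode (full window coverage): avg[0] = (2 + 7) / 2 = 4.5; avg[1] = (7 + 2) / 2 = 4.5; avg[2] = (2 + 5) / 2 = 3.5; avg[3] = (5 + 6) / 2 = 5.5. Smoothed values: [4.5, 4.5, 3.5, 5.5]

[4.5, 4.5, 3.5, 5.5]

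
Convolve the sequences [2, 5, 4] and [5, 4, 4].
y[0] = 2×5 = 10; y[1] = 2×4 + 5×5 = 33; y[2] = 2×4 + 5×4 + 4×5 = 48; y[3] = 5×4 + 4×4 = 36; y[4] = 4×4 = 16

[10, 33, 48, 36, 16]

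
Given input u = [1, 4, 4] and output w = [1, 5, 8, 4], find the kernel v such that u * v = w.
Output length 4 = len(u) + len(v) - 1 ⇒ len(v) = 2. Solve v forward using v[k] = (w[k] - Σ_{i≥1} u[i]·v[k-i]) / u[0]: v[0] = w[0] / u[0] = 1 / 1 = 1; v[1] = (w[1] - 4×1) / u[0] = (5 - 4×1) / 1 = 1. So v = [1, 1]. Forward-check [1, 4, 4] * [1, 1]: w[0] = 1×1 = 1; w[1] = 1×1 + 4×1 = 5; w[2] = 4×1 + 4×1 = 8; w[3] = 4×1 = 4 → [1, 5, 8, 4] ✓

[1, 1]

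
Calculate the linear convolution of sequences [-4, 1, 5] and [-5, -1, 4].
y[0] = -4×-5 = 20; y[1] = -4×-1 + 1×-5 = -1; y[2] = -4×4 + 1×-1 + 5×-5 = -42; y[3] = 1×4 + 5×-1 = -1; y[4] = 5×4 = 20

[20, -1, -42, -1, 20]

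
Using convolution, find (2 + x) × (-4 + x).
Ascending coefficients: a = [2, 1], b = [-4, 1]. c[0] = 2×-4 = -8; c[1] = 2×1 + 1×-4 = -2; c[2] = 1×1 = 1. Result coefficients: [-8, -2, 1] → -8 - 2x + x^2

-8 - 2x + x^2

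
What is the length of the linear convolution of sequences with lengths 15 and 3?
Linear/full convolution length: m + n - 1 = 15 + 3 - 1 = 17

17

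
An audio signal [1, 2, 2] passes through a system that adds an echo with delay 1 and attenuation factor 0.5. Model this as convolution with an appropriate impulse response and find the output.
Direct-path + delayed-attenuated-path model → impulse response h = [1, 0.5] (1 at lag 0, 0.5 at lag 1). Output y[n] = x[n] + 0.5·x[n - 1] (with x[n] = 0 outside 0..2): y[0] = 1 + 0.5×0 = 1; y[1] = 2 + 0.5×1 = 2.5; y[2] = 2 + 0.5×2 = 3.0; y[3] = 0 + 0.5×2 = 1.0. So y = [1, 2.5, 3.0, 1.0]

[1, 2.5, 3.0, 1.0]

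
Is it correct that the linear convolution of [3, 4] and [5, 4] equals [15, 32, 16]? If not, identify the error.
Recompute linear convolution of [3, 4] and [5, 4]: y[0] = 3×5 = 15; y[1] = 3×4 + 4×5 = 32; y[2] = 4×4 = 16 → [15, 32, 16]. Given [15, 32, 16] matches, so answer: Yes

Yes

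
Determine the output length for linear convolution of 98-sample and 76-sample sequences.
Linear/full convolution length: m + n - 1 = 98 + 76 - 1 = 173

173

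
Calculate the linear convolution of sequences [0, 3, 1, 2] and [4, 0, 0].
y[0] = 0×4 = 0; y[1] = 0×0 + 3×4 = 12; y[2] = 0×0 + 3×0 + 1×4 = 4; y[3] = 3×0 + 1×0 + 2×4 = 8; y[4] = 1×0 + 2×0 = 0; y[5] = 2×0 = 0

[0, 12, 4, 8, 0, 0]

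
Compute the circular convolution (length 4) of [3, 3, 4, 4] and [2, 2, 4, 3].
Use y[k] = Σ_j s[j]·t[(k-j) mod 4]. y[0] = 3×2 + 3×3 + 4×4 + 4×2 = 39; y[1] = 3×2 + 3×2 + 4×3 + 4×4 = 40; y[2] = 3×4 + 3×2 + 4×2 + 4×3 = 38; y[3] = 3×3 + 3×4 + 4×2 + 4×2 = 37. Result: [39, 40, 38, 37]

[39, 40, 38, 37]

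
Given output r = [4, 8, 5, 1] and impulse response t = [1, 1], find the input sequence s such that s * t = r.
Deconvolve r=[4, 8, 5, 1] by t=[1, 1]. Since t[0]=1, solve forward: s[0] = r[0] / 1 = 4; s[1] = (r[1] - 4×1) / 1 = 4; s[2] = (r[2] - 4×1) / 1 = 1. So s = [4, 4, 1]. Check by forward convolution: r[0] = 4×1 = 4; r[1] = 4×1 + 4×1 = 8; r[2] = 4×1 + 1×1 = 5; r[3] = 1×1 = 1

[4, 4, 1]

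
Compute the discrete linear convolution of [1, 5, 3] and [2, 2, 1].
y[0] = 1×2 = 2; y[1] = 1×2 + 5×2 = 12; y[2] = 1×1 + 5×2 + 3×2 = 17; y[3] = 5×1 + 3×2 = 11; y[4] = 3×1 = 3

[2, 12, 17, 11, 3]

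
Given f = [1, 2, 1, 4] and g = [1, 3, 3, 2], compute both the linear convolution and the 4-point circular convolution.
Linear: y_lin[0] = 1×1 = 1; y_lin[1] = 1×3 + 2×1 = 5; y_lin[2] = 1×3 + 2×3 + 1×1 = 10; y_lin[3] = 1×2 + 2×3 + 1×3 + 4×1 = 15; y_lin[4] = 2×2 + 1×3 + 4×3 = 19; y_lin[5] = 1×2 + 4×3 = 14; y_lin[6] = 4×2 = 8 → [1, 5, 10, 15, 19, 14, 8]. Circular (length 4): y[0] = 1×1 + 2×2 + 1×3 + 4×3 = 20; y[1] = 1×3 + 2×1 + 1×2 + 4×3 = 19; y[2] = 1×3 + 2×3 + 1×1 + 4×2 = 18; y[3] = 1×2 + 2×3 + 1×3 + 4×1 = 15 → [20, 19, 18, 15]

Linear: [1, 5, 10, 15, 19, 14, 8], Circular: [20, 19, 18, 15]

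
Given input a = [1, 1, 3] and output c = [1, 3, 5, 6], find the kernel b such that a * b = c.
Output length 4 = len(a) + len(b) - 1 ⇒ len(b) = 2. Solve b forward using b[k] = (c[k] - Σ_{i≥1} a[i]·b[k-i]) / a[0]: b[0] = c[0] / a[0] = 1 / 1 = 1; b[1] = (c[1] - 1×1) / a[0] = (3 - 1×1) / 1 = 2. So b = [1, 2]. Forward-check [1, 1, 3] * [1, 2]: c[0] = 1×1 = 1; c[1] = 1×2 + 1×1 = 3; c[2] = 1×2 + 3×1 = 5; c[3] = 3×2 = 6 → [1, 3, 5, 6] ✓

[1, 2]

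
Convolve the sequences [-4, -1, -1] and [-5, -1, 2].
y[0] = -4×-5 = 20; y[1] = -4×-1 + -1×-5 = 9; y[2] = -4×2 + -1×-1 + -1×-5 = -2; y[3] = -1×2 + -1×-1 = -1; y[4] = -1×2 = -2

[20, 9, -2, -1, -2]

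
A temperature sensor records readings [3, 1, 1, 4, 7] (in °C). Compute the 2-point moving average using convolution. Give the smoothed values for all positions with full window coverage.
2-point moving average kernel = [1, 1]. Apply in 'valid' mode (full window coverage): avg[0] = (3 + 1) / 2 = 2.0; avg[1] = (1 + 1) / 2 = 1.0; avg[2] = (1 + 4) / 2 = 2.5; avg[3] = (4 + 7) / 2 = 5.5. Smoothed values: [2.0, 1.0, 2.5, 5.5]

[2.0, 1.0, 2.5, 5.5]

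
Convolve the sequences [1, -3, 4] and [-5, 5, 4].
y[0] = 1×-5 = -5; y[1] = 1×5 + -3×-5 = 20; y[2] = 1×4 + -3×5 + 4×-5 = -31; y[3] = -3×4 + 4×5 = 8; y[4] = 4×4 = 16

[-5, 20, -31, 8, 16]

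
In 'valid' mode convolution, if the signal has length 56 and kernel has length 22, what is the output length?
'Valid' mode counts only positions where the kernel fully overlaps the signal: m - n + 1 = 56 - 22 + 1 = 35

35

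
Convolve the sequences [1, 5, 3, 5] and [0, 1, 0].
y[0] = 1×0 = 0; y[1] = 1×1 + 5×0 = 1; y[2] = 1×0 + 5×1 + 3×0 = 5; y[3] = 5×0 + 3×1 + 5×0 = 3; y[4] = 3×0 + 5×1 = 5; y[5] = 5×0 = 0

[0, 1, 5, 3, 5, 0]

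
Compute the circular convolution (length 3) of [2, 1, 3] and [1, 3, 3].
Use y[k] = Σ_j a[j]·b[(k-j) mod 3]. y[0] = 2×1 + 1×3 + 3×3 = 14; y[1] = 2×3 + 1×1 + 3×3 = 16; y[2] = 2×3 + 1×3 + 3×1 = 12. Result: [14, 16, 12]

[14, 16, 12]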